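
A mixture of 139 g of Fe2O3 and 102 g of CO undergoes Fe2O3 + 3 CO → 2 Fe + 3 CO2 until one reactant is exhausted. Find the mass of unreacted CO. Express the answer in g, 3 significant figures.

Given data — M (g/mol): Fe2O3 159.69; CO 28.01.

n(Fe2O3) = 139.0 / 159.69 = 0.8704 mol
n(CO) = 102.0 / 28.01 = 3.642 mol
n/ν for Fe2O3 = 0.8704/1 = 0.8704
n/ν for CO = 3.642/3 = 1.214
Smallest n/ν is Fe2O3 → limiting reagent.
CO consumed = (3/1) × 0.8704 = 2.611 mol
CO remaining = 3.642 − 2.611 = 1.031 mol
mass = 1.031 × 28.01 = 28.88 g

28.9 g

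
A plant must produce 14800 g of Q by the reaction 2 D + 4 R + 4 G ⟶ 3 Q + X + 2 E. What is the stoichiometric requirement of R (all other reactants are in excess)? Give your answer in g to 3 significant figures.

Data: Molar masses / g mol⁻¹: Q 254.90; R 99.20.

7680 g

n(Q) = 14800 / 254.90 = 58.06 mol
n(R) = (4/3) × 58.06 = 77.41 mol
mass = 77.41 × 99.20 = 7679 g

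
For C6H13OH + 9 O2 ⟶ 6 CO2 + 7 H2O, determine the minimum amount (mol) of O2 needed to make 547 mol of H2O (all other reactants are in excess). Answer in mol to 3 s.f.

n(H2O) = 547.0 mol
n(O2) = (9/7) × 547.0 = 703.3 mol

703 mol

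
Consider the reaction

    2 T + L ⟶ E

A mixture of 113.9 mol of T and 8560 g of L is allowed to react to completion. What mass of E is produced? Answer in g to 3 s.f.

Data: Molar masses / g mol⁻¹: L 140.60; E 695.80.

39600 g

n(T) = 113.9 mol
n(L) = 8560 / 140.60 = 60.88 mol
n/ν for T = 113.9/2 = 56.95
n/ν for L = 60.88/1 = 60.88
Smallest n/ν is T → limiting reagent.
n(E) = (1/2) × 113.9 = 56.95 mol
mass = 56.95 × 695.80 = 39630 g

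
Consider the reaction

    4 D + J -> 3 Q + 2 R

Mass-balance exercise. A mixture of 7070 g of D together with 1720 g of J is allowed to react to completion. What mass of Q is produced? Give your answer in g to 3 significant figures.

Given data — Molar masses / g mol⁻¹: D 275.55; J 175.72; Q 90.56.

1740 g

n(D) = 7070 / 275.55 = 25.66 mol
n(J) = 1720 / 175.72 = 9.788 mol
n/ν → D: 6.415, J: 9.788; D is limiting.
n(Q) = (3/4) × 25.66 = 19.25 mol
mass = 19.25 × 90.56 = 1743 g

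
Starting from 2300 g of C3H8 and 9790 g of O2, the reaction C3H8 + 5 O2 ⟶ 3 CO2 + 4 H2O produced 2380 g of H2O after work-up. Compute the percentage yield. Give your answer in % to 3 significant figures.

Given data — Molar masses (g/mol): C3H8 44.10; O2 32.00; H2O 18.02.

n(C3H8) = 2300 / 44.10 = 52.15 mol
n(O2) = 9790 / 32.00 = 305.9 mol
n/ν for C3H8 = 52.15/1 = 52.15
n/ν for O2 = 305.9/5 = 61.18
Smallest n/ν is C3H8 → limiting reagent.
theoretical n(H2O) = (4/1) × 52.15 = 208.6 mol → 3759 g
% yield = 2380 / 3759 × 100 = 63.31 %

63.3 %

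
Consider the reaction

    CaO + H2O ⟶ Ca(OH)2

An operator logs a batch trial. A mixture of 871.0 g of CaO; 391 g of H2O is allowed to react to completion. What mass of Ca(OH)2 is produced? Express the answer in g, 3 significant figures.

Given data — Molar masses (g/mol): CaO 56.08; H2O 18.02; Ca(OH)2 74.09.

n(CaO) = 871.0 / 56.08 = 15.53 mol
n(H2O) = 391.0 / 18.02 = 21.70 mol
n/ν for CaO = 15.53/1 = 15.53
n/ν for H2O = 21.70/1 = 21.70
Smallest n/ν is CaO → limiting reagent.
n(Ca(OH)2) = (1/1) × 15.53 = 15.53 mol
mass = 15.53 × 74.09 = 1151 g

1150 g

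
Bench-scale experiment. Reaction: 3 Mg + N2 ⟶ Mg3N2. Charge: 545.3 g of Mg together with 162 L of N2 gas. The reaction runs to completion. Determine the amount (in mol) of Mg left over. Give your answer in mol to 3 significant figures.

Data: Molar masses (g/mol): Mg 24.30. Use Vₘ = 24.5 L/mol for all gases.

n(Mg) = 545.3 / 24.30 = 22.44 mol
n(N2) = 162.0 / 24.5 = 6.612 mol
n/ν for Mg = 22.44/3 = 7.480
n/ν for N2 = 6.612/1 = 6.612
Smallest n/ν is N2 → limiting reagent.
Mg consumed = (3/1) × 6.612 = 19.84 mol
Mg remaining = 22.44 − 19.84 = 2.600 mol

2.60 mol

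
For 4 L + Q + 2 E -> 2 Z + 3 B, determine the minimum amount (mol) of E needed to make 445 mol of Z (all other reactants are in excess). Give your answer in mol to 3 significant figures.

445 mol

n(Z) = 445.0 mol
n(E) = (2/2) × 445.0 = 445.0 mol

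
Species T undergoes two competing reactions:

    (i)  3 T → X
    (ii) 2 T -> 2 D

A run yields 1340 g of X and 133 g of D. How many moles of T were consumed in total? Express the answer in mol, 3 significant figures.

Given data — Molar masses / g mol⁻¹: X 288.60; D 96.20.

15.3 mol

n(X) = 1340 / 288.60 = 4.643 mol
n(D) = 133 / 96.20 = 1.383 mol
n(T) via (i) = (3/1)×4.643 = 13.93 mol
n(T) via (ii) = (2/2)×1.383 = 1.383 mol
total n(T) = 13.93 + 1.383 = 15.31 mol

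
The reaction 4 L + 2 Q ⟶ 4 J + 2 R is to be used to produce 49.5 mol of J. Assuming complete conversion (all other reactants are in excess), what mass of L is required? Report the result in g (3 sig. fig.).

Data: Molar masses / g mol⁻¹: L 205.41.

10200 g

n(J) = 49.50 mol
n(L) = (4/4) × 49.50 = 49.50 mol
mass = 49.50 × 205.41 = 10170 g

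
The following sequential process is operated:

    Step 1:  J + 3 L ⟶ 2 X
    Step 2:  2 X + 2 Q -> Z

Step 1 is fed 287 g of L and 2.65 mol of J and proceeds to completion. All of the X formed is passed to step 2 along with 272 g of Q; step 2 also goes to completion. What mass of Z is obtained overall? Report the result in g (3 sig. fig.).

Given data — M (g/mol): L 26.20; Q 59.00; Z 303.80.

Step 1:
n(L) = 287.0 / 26.20 = 10.95 mol
n(J) = 2.650 mol
n/ν for L = 10.95/3 = 3.650
n/ν for J = 2.650/1 = 2.650
Smallest n/ν is J → limiting reagent.
n(X) produced = (2/1) × 2.650 = 5.300 mol
Step 2:
n(X) available = 5.300 mol
n(Q) = 272.0 / 59.00 = 4.610 mol
n/ν for X = 5.300/2 = 2.650
n/ν for Q = 4.610/2 = 2.305
Smallest n/ν is Q → limiting reagent.
n(Z) = (1/2) × 4.610 = 2.305 mol
mass = 2.305 × 303.80 = 700.3 g

700 g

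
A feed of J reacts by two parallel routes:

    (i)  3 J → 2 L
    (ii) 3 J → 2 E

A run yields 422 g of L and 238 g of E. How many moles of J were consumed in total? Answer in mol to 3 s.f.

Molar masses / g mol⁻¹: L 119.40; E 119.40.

n(L) = 422 / 119.40 = 3.534 mol
n(E) = 238 / 119.40 = 1.993 mol
n(J) via (i) = (3/2)×3.534 = 5.301 mol
n(J) via (ii) = (3/2)×1.993 = 2.990 mol
total n(J) = 5.301 + 2.990 = 8.291 mol

8.29 mol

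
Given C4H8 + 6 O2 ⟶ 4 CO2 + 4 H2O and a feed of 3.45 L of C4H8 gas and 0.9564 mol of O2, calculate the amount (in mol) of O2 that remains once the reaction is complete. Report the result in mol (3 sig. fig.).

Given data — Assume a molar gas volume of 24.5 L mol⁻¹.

n(C4H8) = 3.450 / 24.5 = 0.1408 mol
n(O2) = 0.9564 mol
n/ν for C4H8 = 0.1408/1 = 0.1408
n/ν for O2 = 0.9564/6 = 0.1594
Smallest n/ν is C4H8 → limiting reagent.
O2 consumed = (6/1) × 0.1408 = 0.8448 mol
O2 remaining = 0.9564 − 0.8448 = 0.1116 mol

0.112 mol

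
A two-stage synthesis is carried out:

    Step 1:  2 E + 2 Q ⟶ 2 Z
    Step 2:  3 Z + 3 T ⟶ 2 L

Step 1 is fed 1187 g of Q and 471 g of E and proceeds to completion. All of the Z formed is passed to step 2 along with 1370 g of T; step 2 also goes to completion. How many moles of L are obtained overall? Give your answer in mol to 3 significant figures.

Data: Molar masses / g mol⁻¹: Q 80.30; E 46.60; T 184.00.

4.96 mol

Step 1:
n(Q) = 1187 / 80.30 = 14.78 mol
n(E) = 471.0 / 46.60 = 10.11 mol
n/ν → Q: 7.390, E: 5.055; E is limiting.
n(Z) produced = (2/2) × 10.11 = 10.11 mol
Step 2:
n(Z) available = 10.11 mol
n(T) = 1370 / 184.00 = 7.446 mol
n/ν → Z: 3.370, T: 2.482; T is limiting.
n(L) = (2/3) × 7.446 = 4.964 mol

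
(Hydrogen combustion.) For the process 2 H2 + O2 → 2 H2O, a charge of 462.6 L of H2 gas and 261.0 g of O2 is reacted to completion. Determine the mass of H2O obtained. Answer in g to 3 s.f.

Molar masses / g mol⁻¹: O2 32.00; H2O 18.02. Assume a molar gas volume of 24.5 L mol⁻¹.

n(H2) = 462.6 / 24.5 = 18.88 mol
n(O2) = 261.0 / 32.00 = 8.156 mol
n/ν for H2 = 18.88/2 = 9.440
n/ν for O2 = 8.156/1 = 8.156
Smallest n/ν is O2 → limiting reagent.
n(H2O) = (2/1) × 8.156 = 16.31 mol
mass = 16.31 × 18.02 = 293.9 g

294 g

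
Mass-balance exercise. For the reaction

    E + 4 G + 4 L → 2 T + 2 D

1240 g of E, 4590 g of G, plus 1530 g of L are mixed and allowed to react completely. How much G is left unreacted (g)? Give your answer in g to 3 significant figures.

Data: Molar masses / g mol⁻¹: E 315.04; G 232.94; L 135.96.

n(E) = 1240 / 315.04 = 3.936 mol
n(G) = 4590 / 232.94 = 19.70 mol
n(L) = 1530 / 135.96 = 11.25 mol
n/ν for E = 3.936/1 = 3.936
n/ν for G = 19.70/4 = 4.925
n/ν for L = 11.25/4 = 2.813
Smallest n/ν is L → limiting reagent.
G consumed = (4/4) × 11.25 = 11.25 mol
G remaining = 19.70 − 11.25 = 8.450 mol
mass = 8.450 × 232.94 = 1968 g

1970 g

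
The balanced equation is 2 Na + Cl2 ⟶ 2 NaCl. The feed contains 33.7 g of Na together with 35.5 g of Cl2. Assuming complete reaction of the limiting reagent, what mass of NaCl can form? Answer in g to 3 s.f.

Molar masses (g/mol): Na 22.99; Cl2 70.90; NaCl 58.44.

n(Na) = 33.70 / 22.99 = 1.466 mol
n(Cl2) = 35.50 / 70.90 = 0.5007 mol
n/ν for Na = 1.466/2 = 0.7330
n/ν for Cl2 = 0.5007/1 = 0.5007
Smallest n/ν is Cl2 → limiting reagent.
n(NaCl) = (2/1) × 0.5007 = 1.001 mol
mass = 1.001 × 58.44 = 58.50 g

58.5 g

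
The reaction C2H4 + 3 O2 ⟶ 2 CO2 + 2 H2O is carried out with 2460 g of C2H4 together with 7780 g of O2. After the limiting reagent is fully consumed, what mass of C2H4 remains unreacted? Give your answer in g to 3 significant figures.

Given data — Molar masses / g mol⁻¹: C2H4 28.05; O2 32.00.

n(C2H4) = 2460 / 28.05 = 87.70 mol
n(O2) = 7780 / 32.00 = 243.1 mol
n/ν for C2H4 = 87.70/1 = 87.70
n/ν for O2 = 243.1/3 = 81.03
Smallest n/ν is O2 → limiting reagent.
C2H4 consumed = (1/3) × 243.1 = 81.03 mol
C2H4 remaining = 87.70 − 81.03 = 6.670 mol
mass = 6.670 × 28.05 = 187.1 g

187 g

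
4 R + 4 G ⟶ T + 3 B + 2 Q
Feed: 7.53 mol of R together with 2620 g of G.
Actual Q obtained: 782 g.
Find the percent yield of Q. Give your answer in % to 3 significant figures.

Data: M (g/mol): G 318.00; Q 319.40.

65.0 %

n(R) = 7.530 mol
n(G) = 2620 / 318.00 = 8.239 mol
n/ν → R: 1.883, G: 2.060; R is limiting.
theoretical n(Q) = (2/4) × 7.530 = 3.765 mol → 1203 g
% yield = 782 / 1203 × 100 = 65.00 %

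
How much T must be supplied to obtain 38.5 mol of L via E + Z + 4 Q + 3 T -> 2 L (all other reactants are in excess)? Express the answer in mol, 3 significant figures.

57.8 mol

n(L) = 38.50 mol
n(T) = (3/2) × 38.50 = 57.75 mol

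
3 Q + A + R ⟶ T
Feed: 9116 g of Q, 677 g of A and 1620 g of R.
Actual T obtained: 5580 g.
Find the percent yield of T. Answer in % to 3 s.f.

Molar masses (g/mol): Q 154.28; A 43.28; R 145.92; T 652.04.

77.1 %

n(Q) = 9116 / 154.28 = 59.09 mol
n(A) = 677.0 / 43.28 = 15.64 mol
n(R) = 1620 / 145.92 = 11.10 mol
n/ν for Q = 59.09/3 = 19.70
n/ν for A = 15.64/1 = 15.64
n/ν for R = 11.10/1 = 11.10
Smallest n/ν is R → limiting reagent.
theoretical n(T) = (1/1) × 11.10 = 11.10 mol → 7238 g
% yield = 5580 / 7238 × 100 = 77.09 %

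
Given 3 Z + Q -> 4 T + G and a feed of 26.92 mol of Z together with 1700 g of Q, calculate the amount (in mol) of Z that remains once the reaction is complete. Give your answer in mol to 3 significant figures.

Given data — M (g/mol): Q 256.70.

7.05 mol

n(Z) = 26.92 mol
n(Q) = 1700 / 256.70 = 6.623 mol
n/ν for Z = 26.92/3 = 8.973
n/ν for Q = 6.623/1 = 6.623
Smallest n/ν is Q → limiting reagent.
Z consumed = (3/1) × 6.623 = 19.87 mol
Z remaining = 26.92 − 19.87 = 7.050 mol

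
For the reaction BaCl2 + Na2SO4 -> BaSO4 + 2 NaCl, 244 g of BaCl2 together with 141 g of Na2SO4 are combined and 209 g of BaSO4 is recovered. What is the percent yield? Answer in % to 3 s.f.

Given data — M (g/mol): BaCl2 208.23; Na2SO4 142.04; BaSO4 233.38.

n(BaCl2) = 244.0 / 208.23 = 1.172 mol
n(Na2SO4) = 141.0 / 142.04 = 0.9927 mol
n/ν → BaCl2: 1.172, Na2SO4: 0.9927; Na2SO4 is limiting.
theoretical n(BaSO4) = (1/1) × 0.9927 = 0.9927 mol → 231.7 g
% yield = 209 / 231.7 × 100 = 90.20 %

90.2 %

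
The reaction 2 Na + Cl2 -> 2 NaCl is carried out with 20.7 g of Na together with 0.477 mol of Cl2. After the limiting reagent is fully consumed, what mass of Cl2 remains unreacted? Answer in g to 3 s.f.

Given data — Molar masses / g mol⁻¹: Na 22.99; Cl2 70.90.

n(Na) = 20.70 / 22.99 = 0.9004 mol
n(Cl2) = 0.4770 mol
n/ν for Na = 0.9004/2 = 0.4502
n/ν for Cl2 = 0.4770/1 = 0.4770
Smallest n/ν is Na → limiting reagent.
Cl2 consumed = (1/2) × 0.9004 = 0.4502 mol
Cl2 remaining = 0.4770 − 0.4502 = 0.02680 mol
mass = 0.02680 × 70.90 = 1.900 g

1.90 g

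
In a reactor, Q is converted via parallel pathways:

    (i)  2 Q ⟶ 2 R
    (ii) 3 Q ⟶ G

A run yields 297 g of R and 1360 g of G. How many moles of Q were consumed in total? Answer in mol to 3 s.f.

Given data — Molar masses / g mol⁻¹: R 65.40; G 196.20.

n(R) = 297 / 65.40 = 4.541 mol
n(G) = 1360 / 196.20 = 6.932 mol
n(Q) via (i) = (2/2)×4.541 = 4.541 mol
n(Q) via (ii) = (3/1)×6.932 = 20.80 mol
total n(Q) = 4.541 + 20.80 = 25.34 mol

25.3 mol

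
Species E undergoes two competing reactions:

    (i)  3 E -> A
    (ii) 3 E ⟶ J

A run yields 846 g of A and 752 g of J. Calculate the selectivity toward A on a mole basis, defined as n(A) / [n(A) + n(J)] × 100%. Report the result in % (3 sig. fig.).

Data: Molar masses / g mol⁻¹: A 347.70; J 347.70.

52.9 %

n(A) = 846 / 347.70 = 2.433 mol
n(J) = 752 / 347.70 = 2.163 mol
selectivity = 2.433/(2.433+2.163) × 100 = 52.94 %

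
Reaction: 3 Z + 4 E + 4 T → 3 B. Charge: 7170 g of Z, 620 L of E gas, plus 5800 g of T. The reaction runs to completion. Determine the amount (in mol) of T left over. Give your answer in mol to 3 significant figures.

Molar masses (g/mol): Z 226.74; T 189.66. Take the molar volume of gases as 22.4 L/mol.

2.90 mol

n(Z) = 7170 / 226.74 = 31.62 mol
n(E) = 620.0 / 22.4 = 27.68 mol
n(T) = 5800 / 189.66 = 30.58 mol
n/ν → Z: 10.54, E: 6.920, T: 7.645; E is limiting.
T consumed = (4/4) × 27.68 = 27.68 mol
T remaining = 30.58 − 27.68 = 2.900 mol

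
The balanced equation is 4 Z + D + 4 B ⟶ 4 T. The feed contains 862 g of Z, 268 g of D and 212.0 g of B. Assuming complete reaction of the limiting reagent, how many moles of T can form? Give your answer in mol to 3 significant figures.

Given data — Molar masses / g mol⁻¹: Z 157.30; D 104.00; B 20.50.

n(Z) = 862.0 / 157.30 = 5.480 mol
n(D) = 268.0 / 104.00 = 2.577 mol
n(B) = 212.0 / 20.50 = 10.34 mol
n/ν for Z = 5.480/4 = 1.370
n/ν for D = 2.577/1 = 2.577
n/ν for B = 10.34/4 = 2.585
Smallest n/ν is Z → limiting reagent.
n(T) = (4/4) × 5.480 = 5.480 mol

5.48 mol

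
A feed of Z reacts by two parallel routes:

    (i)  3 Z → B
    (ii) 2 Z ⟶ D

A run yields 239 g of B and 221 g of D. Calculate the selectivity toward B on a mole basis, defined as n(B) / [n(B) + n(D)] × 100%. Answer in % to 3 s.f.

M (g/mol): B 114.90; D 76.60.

n(B) = 239 / 114.90 = 2.080 mol
n(D) = 221 / 76.60 = 2.885 mol
selectivity = 2.080/(2.080+2.885) × 100 = 41.89 %

41.9 %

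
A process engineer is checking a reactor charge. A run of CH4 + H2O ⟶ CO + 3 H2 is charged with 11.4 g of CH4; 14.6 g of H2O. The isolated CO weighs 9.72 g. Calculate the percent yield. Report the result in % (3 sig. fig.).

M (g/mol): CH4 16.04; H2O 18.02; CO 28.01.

n(CH4) = 11.40 / 16.04 = 0.7107 mol
n(H2O) = 14.60 / 18.02 = 0.8102 mol
n/ν for CH4 = 0.7107/1 = 0.7107
n/ν for H2O = 0.8102/1 = 0.8102
Smallest n/ν is CH4 → limiting reagent.
theoretical n(CO) = (1/1) × 0.7107 = 0.7107 mol → 19.91 g
% yield = 9.72 / 19.91 × 100 = 48.82 %

48.8 %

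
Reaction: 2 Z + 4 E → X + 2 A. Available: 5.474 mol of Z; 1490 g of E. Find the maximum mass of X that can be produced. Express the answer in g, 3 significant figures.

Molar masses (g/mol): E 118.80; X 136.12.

n(Z) = 5.474 mol
n(E) = 1490 / 118.80 = 12.54 mol
n/ν for Z = 5.474/2 = 2.737
n/ν for E = 12.54/4 = 3.135
Smallest n/ν is Z → limiting reagent.
n(X) = (1/2) × 5.474 = 2.737 mol
mass = 2.737 × 136.12 = 372.6 g

373 g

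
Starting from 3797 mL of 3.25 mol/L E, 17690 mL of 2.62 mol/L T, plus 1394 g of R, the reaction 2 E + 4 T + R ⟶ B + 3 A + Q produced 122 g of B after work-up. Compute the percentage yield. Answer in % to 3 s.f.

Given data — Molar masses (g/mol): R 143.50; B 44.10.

n(E) = 3.25 × 3797/1000 = 12.34 mol
n(T) = 2.62 × 17690/1000 = 46.35 mol
n(R) = 1394 / 143.50 = 9.714 mol
n/ν → E: 6.170, T: 11.59, R: 9.714; E is limiting.
theoretical n(B) = (1/2) × 12.34 = 6.170 mol → 272.1 g
% yield = 122 / 272.1 × 100 = 44.84 %

44.8 %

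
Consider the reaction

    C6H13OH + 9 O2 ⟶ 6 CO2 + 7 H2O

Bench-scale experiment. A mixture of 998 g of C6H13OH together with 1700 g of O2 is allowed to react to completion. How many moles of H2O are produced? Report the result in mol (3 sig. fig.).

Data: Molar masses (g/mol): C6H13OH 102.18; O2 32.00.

n(C6H13OH) = 998.0 / 102.18 = 9.767 mol
n(O2) = 1700 / 32.00 = 53.13 mol
n/ν for C6H13OH = 9.767/1 = 9.767
n/ν for O2 = 53.13/9 = 5.903
Smallest n/ν is O2 → limiting reagent.
n(H2O) = (7/9) × 53.13 = 41.32 mol

41.3 mol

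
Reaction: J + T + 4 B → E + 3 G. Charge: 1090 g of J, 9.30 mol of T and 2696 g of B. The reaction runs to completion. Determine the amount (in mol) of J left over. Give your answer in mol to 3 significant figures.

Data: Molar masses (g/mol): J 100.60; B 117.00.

n(J) = 1090 / 100.60 = 10.83 mol
n(T) = 9.300 mol
n(B) = 2696 / 117.00 = 23.04 mol
n/ν for J = 10.83/1 = 10.83
n/ν for T = 9.300/1 = 9.300
n/ν for B = 23.04/4 = 5.760
Smallest n/ν is B → limiting reagent.
J consumed = (1/4) × 23.04 = 5.760 mol
J remaining = 10.83 − 5.760 = 5.070 mol

5.07 mol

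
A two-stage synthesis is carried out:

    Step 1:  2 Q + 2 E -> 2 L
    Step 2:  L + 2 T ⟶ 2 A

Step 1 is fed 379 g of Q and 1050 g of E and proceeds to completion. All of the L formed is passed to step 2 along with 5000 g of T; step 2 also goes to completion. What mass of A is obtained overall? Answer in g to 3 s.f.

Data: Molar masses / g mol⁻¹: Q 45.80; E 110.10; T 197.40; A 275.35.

Step 1:
n(Q) = 379.0 / 45.80 = 8.275 mol
n(E) = 1050 / 110.10 = 9.537 mol
n/ν for Q = 8.275/2 = 4.138
n/ν for E = 9.537/2 = 4.769
Smallest n/ν is Q → limiting reagent.
n(L) produced = (2/2) × 8.275 = 8.275 mol
Step 2:
n(L) available = 8.275 mol
n(T) = 5000 / 197.40 = 25.33 mol
n/ν for L = 8.275/1 = 8.275
n/ν for T = 25.33/2 = 12.67
Smallest n/ν is L → limiting reagent.
n(A) = (2/1) × 8.275 = 16.55 mol
mass = 16.55 × 275.35 = 4557 g

4560 g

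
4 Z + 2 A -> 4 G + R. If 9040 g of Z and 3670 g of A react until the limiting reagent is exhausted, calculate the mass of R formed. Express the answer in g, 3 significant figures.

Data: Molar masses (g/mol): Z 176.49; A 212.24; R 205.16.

1770 g

n(Z) = 9040 / 176.49 = 51.22 mol
n(A) = 3670 / 212.24 = 17.29 mol
n/ν for Z = 51.22/4 = 12.81
n/ν for A = 17.29/2 = 8.645
Smallest n/ν is A → limiting reagent.
n(R) = (1/2) × 17.29 = 8.645 mol
mass = 8.645 × 205.16 = 1774 g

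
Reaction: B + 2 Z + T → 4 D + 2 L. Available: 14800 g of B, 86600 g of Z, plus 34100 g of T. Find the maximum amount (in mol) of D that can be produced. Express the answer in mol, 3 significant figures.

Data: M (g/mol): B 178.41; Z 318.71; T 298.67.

332 mol

n(B) = 14800 / 178.41 = 82.95 mol
n(Z) = 86600 / 318.71 = 271.7 mol
n(T) = 34100 / 298.67 = 114.2 mol
n/ν for B = 82.95/1 = 82.95
n/ν for Z = 271.7/2 = 135.9
n/ν for T = 114.2/1 = 114.2
Smallest n/ν is B → limiting reagent.
n(D) = (4/1) × 82.95 = 331.8 mol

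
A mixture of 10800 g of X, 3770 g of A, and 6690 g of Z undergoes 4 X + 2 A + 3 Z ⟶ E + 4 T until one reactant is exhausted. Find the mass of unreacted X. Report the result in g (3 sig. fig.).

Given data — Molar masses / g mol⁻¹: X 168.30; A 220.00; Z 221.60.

5030 g

n(X) = 10800 / 168.30 = 64.17 mol
n(A) = 3770 / 220.00 = 17.14 mol
n(Z) = 6690 / 221.60 = 30.19 mol
n/ν → X: 16.04, A: 8.570, Z: 10.06; A is limiting.
X consumed = (4/2) × 17.14 = 34.28 mol
X remaining = 64.17 − 34.28 = 29.89 mol
mass = 29.89 × 168.30 = 5030 g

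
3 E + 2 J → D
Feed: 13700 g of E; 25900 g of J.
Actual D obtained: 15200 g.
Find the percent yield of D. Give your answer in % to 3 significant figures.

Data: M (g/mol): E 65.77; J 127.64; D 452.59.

48.4 %

n(E) = 13700 / 65.77 = 208.3 mol
n(J) = 25900 / 127.64 = 202.9 mol
n/ν for E = 208.3/3 = 69.43
n/ν for J = 202.9/2 = 101.5
Smallest n/ν is E → limiting reagent.
theoretical n(D) = (1/3) × 208.3 = 69.43 mol → 31420 g
% yield = 15200 / 31420 × 100 = 48.38 %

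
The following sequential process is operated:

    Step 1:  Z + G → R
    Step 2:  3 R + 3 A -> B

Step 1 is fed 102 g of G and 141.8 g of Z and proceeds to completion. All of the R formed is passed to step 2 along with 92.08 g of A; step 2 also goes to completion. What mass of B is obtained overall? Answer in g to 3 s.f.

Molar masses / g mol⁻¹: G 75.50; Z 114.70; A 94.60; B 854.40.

Step 1:
n(G) = 102.0 / 75.50 = 1.351 mol
n(Z) = 141.8 / 114.70 = 1.236 mol
n/ν for G = 1.351/1 = 1.351
n/ν for Z = 1.236/1 = 1.236
Smallest n/ν is Z → limiting reagent.
n(R) produced = (1/1) × 1.236 = 1.236 mol
Step 2:
n(R) available = 1.236 mol
n(A) = 92.08 / 94.60 = 0.9734 mol
n/ν for R = 1.236/3 = 0.4120
n/ν for A = 0.9734/3 = 0.3245
Smallest n/ν is A → limiting reagent.
n(B) = (1/3) × 0.9734 = 0.3245 mol
mass = 0.3245 × 854.40 = 277.3 g

277 g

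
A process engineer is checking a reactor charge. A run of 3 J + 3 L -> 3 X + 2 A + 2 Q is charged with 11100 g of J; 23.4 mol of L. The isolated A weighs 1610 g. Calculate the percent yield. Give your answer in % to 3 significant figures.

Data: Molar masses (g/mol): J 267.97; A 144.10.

n(J) = 11100 / 267.97 = 41.42 mol
n(L) = 23.40 mol
n/ν for J = 41.42/3 = 13.81
n/ν for L = 23.40/3 = 7.800
Smallest n/ν is L → limiting reagent.
theoretical n(A) = (2/3) × 23.40 = 15.60 mol → 2248 g
% yield = 1610 / 2248 × 100 = 71.62 %

71.6 %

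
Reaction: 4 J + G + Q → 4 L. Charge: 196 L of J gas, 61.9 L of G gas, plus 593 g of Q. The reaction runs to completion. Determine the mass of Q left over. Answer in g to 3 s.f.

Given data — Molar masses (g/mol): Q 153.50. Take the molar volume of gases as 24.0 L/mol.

n(J) = 196.0 / 24.0 = 8.167 mol
n(G) = 61.90 / 24.0 = 2.579 mol
n(Q) = 593.0 / 153.50 = 3.863 mol
n/ν → J: 2.042, G: 2.579, Q: 3.863; J is limiting.
Q consumed = (1/4) × 8.167 = 2.042 mol
Q remaining = 3.863 − 2.042 = 1.821 mol
mass = 1.821 × 153.50 = 279.5 g

280 g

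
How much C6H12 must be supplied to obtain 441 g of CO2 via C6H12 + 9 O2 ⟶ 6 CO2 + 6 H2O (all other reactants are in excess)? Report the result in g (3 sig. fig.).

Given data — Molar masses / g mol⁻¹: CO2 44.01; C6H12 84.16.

141 g

n(CO2) = 441 / 44.01 = 10.02 mol
n(C6H12) = (1/6) × 10.02 = 1.670 mol
mass = 1.670 × 84.16 = 140.5 g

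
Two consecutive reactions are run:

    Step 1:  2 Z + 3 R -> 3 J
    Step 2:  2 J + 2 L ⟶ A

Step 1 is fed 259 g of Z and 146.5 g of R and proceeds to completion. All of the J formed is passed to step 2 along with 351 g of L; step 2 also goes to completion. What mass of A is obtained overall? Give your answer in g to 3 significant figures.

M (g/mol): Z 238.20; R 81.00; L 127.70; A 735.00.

599 g

Step 1:
n(Z) = 259.0 / 238.20 = 1.087 mol
n(R) = 146.5 / 81.00 = 1.809 mol
n/ν for Z = 1.087/2 = 0.5435
n/ν for R = 1.809/3 = 0.6030
Smallest n/ν is Z → limiting reagent.
n(J) produced = (3/2) × 1.087 = 1.631 mol
Step 2:
n(J) available = 1.631 mol
n(L) = 351.0 / 127.70 = 2.749 mol
n/ν for J = 1.631/2 = 0.8155
n/ν for L = 2.749/2 = 1.375
Smallest n/ν is J → limiting reagent.
n(A) = (1/2) × 1.631 = 0.8155 mol
mass = 0.8155 × 735.00 = 599.4 g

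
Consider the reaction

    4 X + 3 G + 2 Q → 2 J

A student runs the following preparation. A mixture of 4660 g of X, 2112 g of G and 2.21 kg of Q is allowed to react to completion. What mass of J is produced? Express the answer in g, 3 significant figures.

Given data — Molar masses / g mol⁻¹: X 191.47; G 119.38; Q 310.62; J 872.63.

n(X) = 4660 / 191.47 = 24.34 mol
n(G) = 2112 / 119.38 = 17.69 mol
n(Q) = 2.210×1000 / 310.62 = 7.115 mol
n/ν for X = 24.34/4 = 6.085
n/ν for G = 17.69/3 = 5.897
n/ν for Q = 7.115/2 = 3.558
Smallest n/ν is Q → limiting reagent.
n(J) = (2/2) × 7.115 = 7.115 mol
mass = 7.115 × 872.63 = 6209 g

6210 g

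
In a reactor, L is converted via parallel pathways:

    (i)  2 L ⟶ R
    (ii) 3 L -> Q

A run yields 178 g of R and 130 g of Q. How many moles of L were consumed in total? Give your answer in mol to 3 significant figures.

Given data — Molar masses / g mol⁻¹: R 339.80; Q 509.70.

1.81 mol

n(R) = 178 / 339.80 = 0.5238 mol
n(Q) = 130 / 509.70 = 0.2551 mol
n(L) via (i) = (2/1)×0.5238 = 1.048 mol
n(L) via (ii) = (3/1)×0.2551 = 0.7653 mol
total n(L) = 1.048 + 0.7653 = 1.813 mol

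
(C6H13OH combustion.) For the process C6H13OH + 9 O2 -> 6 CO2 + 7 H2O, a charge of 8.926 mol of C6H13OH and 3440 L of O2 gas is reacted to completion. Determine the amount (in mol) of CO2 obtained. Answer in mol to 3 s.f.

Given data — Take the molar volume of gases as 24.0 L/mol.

53.6 mol

n(C6H13OH) = 8.926 mol
n(O2) = 3440 / 24.0 = 143.3 mol
n/ν for C6H13OH = 8.926/1 = 8.926
n/ν for O2 = 143.3/9 = 15.92
Smallest n/ν is C6H13OH → limiting reagent.
n(CO2) = (6/1) × 8.926 = 53.56 mol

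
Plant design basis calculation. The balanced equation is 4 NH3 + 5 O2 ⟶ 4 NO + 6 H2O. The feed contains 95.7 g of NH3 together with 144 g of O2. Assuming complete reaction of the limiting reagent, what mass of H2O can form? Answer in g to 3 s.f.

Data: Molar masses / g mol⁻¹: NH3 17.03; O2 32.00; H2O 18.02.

97.3 g

n(NH3) = 95.70 / 17.03 = 5.619 mol
n(O2) = 144.0 / 32.00 = 4.500 mol
n/ν for NH3 = 5.619/4 = 1.405
n/ν for O2 = 4.500/5 = 0.9000
Smallest n/ν is O2 → limiting reagent.
n(H2O) = (6/5) × 4.500 = 5.400 mol
mass = 5.400 × 18.02 = 97.31 g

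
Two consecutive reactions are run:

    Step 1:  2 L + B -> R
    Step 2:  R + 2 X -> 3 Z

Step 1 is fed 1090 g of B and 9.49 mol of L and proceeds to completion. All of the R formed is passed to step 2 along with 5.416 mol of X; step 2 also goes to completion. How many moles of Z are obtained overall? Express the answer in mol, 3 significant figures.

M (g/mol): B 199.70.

8.12 mol

Step 1:
n(B) = 1090 / 199.70 = 5.458 mol
n(L) = 9.490 mol
n/ν → B: 5.458, L: 4.745; L is limiting.
n(R) produced = (1/2) × 9.490 = 4.745 mol
Step 2:
n(R) available = 4.745 mol
n(X) = 5.416 mol
n/ν → R: 4.745, X: 2.708; X is limiting.
n(Z) = (3/2) × 5.416 = 8.124 mol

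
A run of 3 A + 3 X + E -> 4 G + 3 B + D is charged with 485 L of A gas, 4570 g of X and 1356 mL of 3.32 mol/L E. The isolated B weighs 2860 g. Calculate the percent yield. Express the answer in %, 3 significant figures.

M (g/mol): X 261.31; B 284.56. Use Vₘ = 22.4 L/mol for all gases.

74.4 %

n(A) = 485.0 / 22.4 = 21.65 mol
n(X) = 4570 / 261.31 = 17.49 mol
n(E) = 3.32 × 1356/1000 = 4.502 mol
n/ν for A = 21.65/3 = 7.217
n/ν for X = 17.49/3 = 5.830
n/ν for E = 4.502/1 = 4.502
Smallest n/ν is E → limiting reagent.
theoretical n(B) = (3/1) × 4.502 = 13.51 mol → 3844 g
% yield = 2860 / 3844 × 100 = 74.40 %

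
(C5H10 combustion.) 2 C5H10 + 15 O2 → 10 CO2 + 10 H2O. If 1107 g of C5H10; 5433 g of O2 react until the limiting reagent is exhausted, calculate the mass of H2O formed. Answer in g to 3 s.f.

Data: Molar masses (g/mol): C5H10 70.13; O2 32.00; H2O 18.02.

1420 g

n(C5H10) = 1107 / 70.13 = 15.78 mol
n(O2) = 5433 / 32.00 = 169.8 mol
n/ν → C5H10: 7.890, O2: 11.32; C5H10 is limiting.
n(H2O) = (10/2) × 15.78 = 78.90 mol
mass = 78.90 × 18.02 = 1422 g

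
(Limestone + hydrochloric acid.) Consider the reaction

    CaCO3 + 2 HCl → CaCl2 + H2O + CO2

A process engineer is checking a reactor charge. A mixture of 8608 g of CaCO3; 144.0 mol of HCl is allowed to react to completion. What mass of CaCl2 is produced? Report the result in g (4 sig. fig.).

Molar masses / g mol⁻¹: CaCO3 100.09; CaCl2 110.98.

7991 g

n(CaCO3) = 8608 / 100.09 = 86.00 mol
n(HCl) = 144.0 mol
n/ν → CaCO3: 86.00, HCl: 72.00; HCl is limiting.
n(CaCl2) = (1/2) × 144.0 = 72.00 mol
mass = 72.00 × 110.98 = 7991 g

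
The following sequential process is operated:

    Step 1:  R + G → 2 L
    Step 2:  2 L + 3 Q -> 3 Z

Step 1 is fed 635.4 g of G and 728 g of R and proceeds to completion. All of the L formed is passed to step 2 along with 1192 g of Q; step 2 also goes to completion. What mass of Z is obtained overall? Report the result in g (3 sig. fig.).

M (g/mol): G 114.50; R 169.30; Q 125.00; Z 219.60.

2090 g

Step 1:
n(G) = 635.4 / 114.50 = 5.549 mol
n(R) = 728.0 / 169.30 = 4.300 mol
n/ν for G = 5.549/1 = 5.549
n/ν for R = 4.300/1 = 4.300
Smallest n/ν is R → limiting reagent.
n(L) produced = (2/1) × 4.300 = 8.600 mol
Step 2:
n(L) available = 8.600 mol
n(Q) = 1192 / 125.00 = 9.536 mol
n/ν for L = 8.600/2 = 4.300
n/ν for Q = 9.536/3 = 3.179
Smallest n/ν is Q → limiting reagent.
n(Z) = (3/3) × 9.536 = 9.536 mol
mass = 9.536 × 219.60 = 2094 g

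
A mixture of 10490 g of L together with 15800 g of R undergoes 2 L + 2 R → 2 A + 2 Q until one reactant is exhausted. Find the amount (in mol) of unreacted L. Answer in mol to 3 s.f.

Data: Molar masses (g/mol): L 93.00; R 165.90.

n(L) = 10490 / 93.00 = 112.8 mol
n(R) = 15800 / 165.90 = 95.24 mol
n/ν → L: 56.40, R: 47.62; R is limiting.
L consumed = (2/2) × 95.24 = 95.24 mol
L remaining = 112.8 − 95.24 = 17.56 mol

17.6 mol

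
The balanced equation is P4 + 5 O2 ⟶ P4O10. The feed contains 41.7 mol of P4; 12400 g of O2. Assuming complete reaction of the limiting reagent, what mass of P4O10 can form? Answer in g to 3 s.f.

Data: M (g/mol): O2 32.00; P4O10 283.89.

n(P4) = 41.70 mol
n(O2) = 12400 / 32.00 = 387.5 mol
n/ν → P4: 41.70, O2: 77.50; P4 is limiting.
n(P4O10) = (1/1) × 41.70 = 41.70 mol
mass = 41.70 × 283.89 = 11840 g

11800 g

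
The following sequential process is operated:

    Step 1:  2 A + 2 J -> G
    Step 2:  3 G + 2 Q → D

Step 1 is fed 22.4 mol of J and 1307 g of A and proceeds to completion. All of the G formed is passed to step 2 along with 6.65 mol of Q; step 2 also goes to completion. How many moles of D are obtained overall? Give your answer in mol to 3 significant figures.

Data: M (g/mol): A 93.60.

2.33 mol

Step 1:
n(J) = 22.40 mol
n(A) = 1307 / 93.60 = 13.96 mol
n/ν for J = 22.40/2 = 11.20
n/ν for A = 13.96/2 = 6.980
Smallest n/ν is A → limiting reagent.
n(G) produced = (1/2) × 13.96 = 6.980 mol
Step 2:
n(G) available = 6.980 mol
n(Q) = 6.650 mol
n/ν for G = 6.980/3 = 2.327
n/ν for Q = 6.650/2 = 3.325
Smallest n/ν is G → limiting reagent.
n(D) = (1/3) × 6.980 = 2.327 mol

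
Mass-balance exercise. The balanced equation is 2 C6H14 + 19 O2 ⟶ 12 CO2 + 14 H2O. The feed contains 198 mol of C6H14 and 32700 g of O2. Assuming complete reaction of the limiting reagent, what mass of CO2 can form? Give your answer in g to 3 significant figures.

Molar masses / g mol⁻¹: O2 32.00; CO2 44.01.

n(C6H14) = 198.0 mol
n(O2) = 32700 / 32.00 = 1022 mol
n/ν → C6H14: 99.00, O2: 53.79; O2 is limiting.
n(CO2) = (12/19) × 1022 = 645.5 mol
mass = 645.5 × 44.01 = 28410 g

28400 g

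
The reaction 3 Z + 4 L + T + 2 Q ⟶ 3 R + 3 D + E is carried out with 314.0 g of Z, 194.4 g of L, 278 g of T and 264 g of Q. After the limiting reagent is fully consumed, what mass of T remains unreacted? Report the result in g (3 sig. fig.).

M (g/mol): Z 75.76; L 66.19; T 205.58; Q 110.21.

127 g

n(Z) = 314.0 / 75.76 = 4.145 mol
n(L) = 194.4 / 66.19 = 2.937 mol
n(T) = 278.0 / 205.58 = 1.352 mol
n(Q) = 264.0 / 110.21 = 2.395 mol
n/ν → Z: 1.382, L: 0.7343, T: 1.352, Q: 1.198; L is limiting.
T consumed = (1/4) × 2.937 = 0.7343 mol
T remaining = 1.352 − 0.7343 = 0.6177 mol
mass = 0.6177 × 205.58 = 127.0 g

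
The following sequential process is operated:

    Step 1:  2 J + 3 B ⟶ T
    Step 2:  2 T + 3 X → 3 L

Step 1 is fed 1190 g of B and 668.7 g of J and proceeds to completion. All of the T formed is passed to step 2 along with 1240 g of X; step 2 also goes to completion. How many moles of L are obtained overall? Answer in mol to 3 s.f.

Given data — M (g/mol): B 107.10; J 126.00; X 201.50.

3.98 mol

Step 1:
n(B) = 1190 / 107.10 = 11.11 mol
n(J) = 668.7 / 126.00 = 5.307 mol
n/ν → B: 3.703, J: 2.654; J is limiting.
n(T) produced = (1/2) × 5.307 = 2.654 mol
Step 2:
n(T) available = 2.654 mol
n(X) = 1240 / 201.50 = 6.154 mol
n/ν → T: 1.327, X: 2.051; T is limiting.
n(L) = (3/2) × 2.654 = 3.981 mol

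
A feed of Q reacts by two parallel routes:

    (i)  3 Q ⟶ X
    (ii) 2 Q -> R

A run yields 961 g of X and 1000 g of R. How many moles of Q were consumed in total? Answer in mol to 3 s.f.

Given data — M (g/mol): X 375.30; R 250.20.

15.7 mol

n(X) = 961 / 375.30 = 2.561 mol
n(R) = 1000 / 250.20 = 3.997 mol
n(Q) via (i) = (3/1)×2.561 = 7.683 mol
n(Q) via (ii) = (2/1)×3.997 = 7.994 mol
total n(Q) = 7.683 + 7.994 = 15.68 mol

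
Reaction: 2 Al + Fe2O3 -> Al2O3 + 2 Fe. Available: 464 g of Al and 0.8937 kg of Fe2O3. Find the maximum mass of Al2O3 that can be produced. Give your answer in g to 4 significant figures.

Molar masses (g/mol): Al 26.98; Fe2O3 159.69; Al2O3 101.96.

570.6 g

n(Al) = 464.0 / 26.98 = 17.20 mol
n(Fe2O3) = 0.8937×1000 / 159.69 = 5.596 mol
n/ν for Al = 17.20/2 = 8.600
n/ν for Fe2O3 = 5.596/1 = 5.596
Smallest n/ν is Fe2O3 → limiting reagent.
n(Al2O3) = (1/1) × 5.596 = 5.596 mol
mass = 5.596 × 101.96 = 570.6 g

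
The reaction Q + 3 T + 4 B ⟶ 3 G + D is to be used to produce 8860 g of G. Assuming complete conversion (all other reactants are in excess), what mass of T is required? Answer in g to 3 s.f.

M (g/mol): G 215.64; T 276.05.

n(G) = 8860 / 215.64 = 41.09 mol
n(T) = (3/3) × 41.09 = 41.09 mol
mass = 41.09 × 276.05 = 11340 g

11300 g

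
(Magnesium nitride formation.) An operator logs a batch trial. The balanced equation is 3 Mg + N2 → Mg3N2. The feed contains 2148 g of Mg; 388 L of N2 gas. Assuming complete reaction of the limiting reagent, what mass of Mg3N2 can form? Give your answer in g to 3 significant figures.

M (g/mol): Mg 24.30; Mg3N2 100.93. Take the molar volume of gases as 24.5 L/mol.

1600 g

n(Mg) = 2148 / 24.30 = 88.40 mol
n(N2) = 388.0 / 24.5 = 15.84 mol
n/ν → Mg: 29.47, N2: 15.84; N2 is limiting.
n(Mg3N2) = (1/1) × 15.84 = 15.84 mol
mass = 15.84 × 100.93 = 1599 g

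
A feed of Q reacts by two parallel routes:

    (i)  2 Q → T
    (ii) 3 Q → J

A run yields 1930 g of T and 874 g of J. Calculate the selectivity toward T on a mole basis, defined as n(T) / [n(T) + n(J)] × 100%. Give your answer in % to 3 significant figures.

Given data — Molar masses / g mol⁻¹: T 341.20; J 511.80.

76.8 %

n(T) = 1930 / 341.20 = 5.657 mol
n(J) = 874 / 511.80 = 1.708 mol
selectivity = 5.657/(5.657+1.708) × 100 = 76.81 %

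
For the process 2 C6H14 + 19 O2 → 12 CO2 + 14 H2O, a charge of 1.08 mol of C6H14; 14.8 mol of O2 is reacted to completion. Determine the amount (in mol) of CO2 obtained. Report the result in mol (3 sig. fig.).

n(C6H14) = 1.080 mol
n(O2) = 14.80 mol
n/ν → C6H14: 0.5400, O2: 0.7789; C6H14 is limiting.
n(CO2) = (12/2) × 1.080 = 6.480 mol

6.48 mol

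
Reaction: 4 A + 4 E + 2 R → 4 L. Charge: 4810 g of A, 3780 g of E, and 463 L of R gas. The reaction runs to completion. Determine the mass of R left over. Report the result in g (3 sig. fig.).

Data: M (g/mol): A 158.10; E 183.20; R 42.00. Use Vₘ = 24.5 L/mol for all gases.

360 g

n(A) = 4810 / 158.10 = 30.42 mol
n(E) = 3780 / 183.20 = 20.63 mol
n(R) = 463.0 / 24.5 = 18.90 mol
n/ν for A = 30.42/4 = 7.605
n/ν for E = 20.63/4 = 5.158
n/ν for R = 18.90/2 = 9.450
Smallest n/ν is E → limiting reagent.
R consumed = (2/4) × 20.63 = 10.32 mol
R remaining = 18.90 − 10.32 = 8.580 mol
mass = 8.580 × 42.00 = 360.4 g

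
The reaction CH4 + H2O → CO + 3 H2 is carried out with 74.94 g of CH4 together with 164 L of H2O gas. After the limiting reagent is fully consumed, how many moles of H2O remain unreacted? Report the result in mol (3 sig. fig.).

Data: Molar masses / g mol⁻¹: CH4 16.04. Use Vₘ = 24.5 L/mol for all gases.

n(CH4) = 74.94 / 16.04 = 4.672 mol
n(H2O) = 164.0 / 24.5 = 6.694 mol
n/ν for CH4 = 4.672/1 = 4.672
n/ν for H2O = 6.694/1 = 6.694
Smallest n/ν is CH4 → limiting reagent.
H2O consumed = (1/1) × 4.672 = 4.672 mol
H2O remaining = 6.694 − 4.672 = 2.022 mol

2.02 mol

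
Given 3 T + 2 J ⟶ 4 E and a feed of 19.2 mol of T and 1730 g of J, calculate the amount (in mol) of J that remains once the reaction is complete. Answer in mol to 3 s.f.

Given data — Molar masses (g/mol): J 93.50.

n(T) = 19.20 mol
n(J) = 1730 / 93.50 = 18.50 mol
n/ν for T = 19.20/3 = 6.400
n/ν for J = 18.50/2 = 9.250
Smallest n/ν is T → limiting reagent.
J consumed = (2/3) × 19.20 = 12.80 mol
J remaining = 18.50 − 12.80 = 5.700 mol

5.70 mol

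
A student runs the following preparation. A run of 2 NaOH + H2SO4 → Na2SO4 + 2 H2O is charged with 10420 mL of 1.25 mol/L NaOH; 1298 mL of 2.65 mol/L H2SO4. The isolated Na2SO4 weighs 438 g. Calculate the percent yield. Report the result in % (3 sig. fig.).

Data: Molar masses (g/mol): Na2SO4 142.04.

89.6 %

n(NaOH) = 1.25 × 10420/1000 = 13.03 mol
n(H2SO4) = 2.65 × 1298/1000 = 3.440 mol
n/ν for NaOH = 13.03/2 = 6.515
n/ν for H2SO4 = 3.440/1 = 3.440
Smallest n/ν is H2SO4 → limiting reagent.
theoretical n(Na2SO4) = (1/1) × 3.440 = 3.440 mol → 488.6 g
% yield = 438 / 488.6 × 100 = 89.64 %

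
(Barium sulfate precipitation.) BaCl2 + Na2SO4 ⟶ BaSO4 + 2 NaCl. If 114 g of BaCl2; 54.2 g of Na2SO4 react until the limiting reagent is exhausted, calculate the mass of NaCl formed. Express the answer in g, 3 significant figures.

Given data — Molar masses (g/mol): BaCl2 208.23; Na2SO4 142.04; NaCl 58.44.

44.6 g

n(BaCl2) = 114.0 / 208.23 = 0.5475 mol
n(Na2SO4) = 54.20 / 142.04 = 0.3816 mol
n/ν for BaCl2 = 0.5475/1 = 0.5475
n/ν for Na2SO4 = 0.3816/1 = 0.3816
Smallest n/ν is Na2SO4 → limiting reagent.
n(NaCl) = (2/1) × 0.3816 = 0.7632 mol
mass = 0.7632 × 58.44 = 44.60 g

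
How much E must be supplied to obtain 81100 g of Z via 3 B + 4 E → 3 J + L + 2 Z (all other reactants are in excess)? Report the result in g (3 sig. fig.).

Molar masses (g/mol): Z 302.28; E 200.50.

n(Z) = 81100 / 302.28 = 268.3 mol
n(E) = (4/2) × 268.3 = 536.6 mol
mass = 536.6 × 200.50 = 107600 g

108000 g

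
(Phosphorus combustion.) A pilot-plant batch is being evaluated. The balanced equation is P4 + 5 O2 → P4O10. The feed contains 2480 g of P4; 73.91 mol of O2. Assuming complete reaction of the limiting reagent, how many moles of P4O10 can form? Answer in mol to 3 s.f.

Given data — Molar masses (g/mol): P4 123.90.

14.8 mol

n(P4) = 2480 / 123.90 = 20.02 mol
n(O2) = 73.91 mol
n/ν for P4 = 20.02/1 = 20.02
n/ν for O2 = 73.91/5 = 14.78
Smallest n/ν is O2 → limiting reagent.
n(P4O10) = (1/5) × 73.91 = 14.78 mol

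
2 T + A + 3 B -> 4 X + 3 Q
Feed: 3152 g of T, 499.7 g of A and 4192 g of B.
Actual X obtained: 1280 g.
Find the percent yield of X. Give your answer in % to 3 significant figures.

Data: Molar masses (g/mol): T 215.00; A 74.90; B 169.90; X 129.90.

36.9 %

n(T) = 3152 / 215.00 = 14.66 mol
n(A) = 499.7 / 74.90 = 6.672 mol
n(B) = 4192 / 169.90 = 24.67 mol
n/ν for T = 14.66/2 = 7.330
n/ν for A = 6.672/1 = 6.672
n/ν for B = 24.67/3 = 8.223
Smallest n/ν is A → limiting reagent.
theoretical n(X) = (4/1) × 6.672 = 26.69 mol → 3467 g
% yield = 1280 / 3467 × 100 = 36.92 %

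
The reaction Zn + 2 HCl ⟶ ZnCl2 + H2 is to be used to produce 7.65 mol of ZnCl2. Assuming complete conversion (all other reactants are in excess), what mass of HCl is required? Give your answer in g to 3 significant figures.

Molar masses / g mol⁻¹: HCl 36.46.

n(ZnCl2) = 7.650 mol
n(HCl) = (2/1) × 7.650 = 15.30 mol
mass = 15.30 × 36.46 = 557.8 g

558 g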